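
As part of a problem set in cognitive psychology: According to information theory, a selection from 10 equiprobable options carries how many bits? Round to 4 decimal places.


H = log2(n)
H = log2(10)
= 3.3219


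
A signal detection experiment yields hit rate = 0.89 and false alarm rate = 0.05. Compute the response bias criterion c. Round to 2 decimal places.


c = -0.5 * (z(HR) + z(FAR))
z(0.89) = 1.2265
z(0.05) = -1.6449
c = -0.5 * (1.2265 + -1.6449)
= -0.5 * -0.4184
= 0.21


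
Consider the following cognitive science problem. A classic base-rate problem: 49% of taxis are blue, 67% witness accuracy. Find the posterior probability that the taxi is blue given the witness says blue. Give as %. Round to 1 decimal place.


P(blue | says blue) = P(says blue | blue)*P(blue) / [P(says blue | blue)*P(blue) + P(says blue | not blue)*P(not blue)]
Numerator = 0.67 * 0.49 = 0.3283
False identification = 0.33 * 0.51 = 0.1683
P = 0.3283 / (0.3283 + 0.1683)
= 0.3283 / 0.4966
As percentage = 66.1


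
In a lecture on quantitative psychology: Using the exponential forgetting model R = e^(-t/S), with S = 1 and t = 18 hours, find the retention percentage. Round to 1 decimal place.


R = e^(-t/S)
-t/S = -18/1 = -18.0
R = e^(-18.0) = 0.0
Percentage = 0.0 * 100
= 0.0


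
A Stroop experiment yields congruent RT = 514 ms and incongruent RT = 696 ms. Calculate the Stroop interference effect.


Stroop effect = RT(incongruent) - RT(congruent)
= 696 - 514
= 182 ms


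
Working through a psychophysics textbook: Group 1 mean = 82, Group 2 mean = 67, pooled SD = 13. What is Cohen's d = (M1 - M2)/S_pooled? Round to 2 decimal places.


Cohen's d = (M1 - M2) / S_pooled
= (82 - 67) / 13
= 15 / 13
= 1.15


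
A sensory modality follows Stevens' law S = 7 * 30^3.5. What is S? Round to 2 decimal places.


S = 7 * 30^3.5
30^3.5 = 147885.0905
S = 7 * 147885.0905
= 1035195.63


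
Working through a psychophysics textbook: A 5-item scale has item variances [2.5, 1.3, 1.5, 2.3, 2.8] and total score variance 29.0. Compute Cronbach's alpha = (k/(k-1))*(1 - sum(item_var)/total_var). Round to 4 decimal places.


alpha = (k/(k-1)) * (1 - sum(s_i^2)/s_total^2)
sum(item variances) = 10.4
k/(k-1) = 5/4 = 1.25
1 - 10.4/29.0 = 1 - 0.358621 = 0.641379
alpha = 1.25 * 0.641379
= 0.8017


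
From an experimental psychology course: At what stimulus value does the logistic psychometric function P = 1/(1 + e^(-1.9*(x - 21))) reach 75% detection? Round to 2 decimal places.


At P = 0.75: 0.75 = 1/(1 + e^(-k*(x-x0)))
Solving: e^(-k*(x-x0)) = 1/3
x = x0 + ln(3)/k
ln(3) = 1.0986
x = 21 + 1.0986/1.9
= 21 + 0.5782
= 21.58


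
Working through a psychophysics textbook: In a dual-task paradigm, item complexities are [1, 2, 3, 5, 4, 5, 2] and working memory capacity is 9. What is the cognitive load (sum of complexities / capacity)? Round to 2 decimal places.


Total complexity = 1 + 2 + 3 + 5 + 4 + 5 + 2 = 22
Load = total / capacity = 22 / 9
= 2.44


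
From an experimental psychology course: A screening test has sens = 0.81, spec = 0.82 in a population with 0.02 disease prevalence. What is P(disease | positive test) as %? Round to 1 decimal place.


PPV = (sens * prev) / (sens * prev + (1-spec) * (1-prev))
Numerator = 0.81 * 0.02 = 0.0162
P(positive and no disease) = (1 - spec) * (1 - prev) = (1 - 0.82) * (1 - 0.02) = 0.1764
Denominator = 0.0162 + 0.1764 = 0.1926
PPV = 0.0162 / 0.1926 = 0.084112
As percentage = 8.4


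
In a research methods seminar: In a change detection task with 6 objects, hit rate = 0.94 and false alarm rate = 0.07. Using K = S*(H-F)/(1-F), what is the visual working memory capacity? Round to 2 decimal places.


K = S * (H - F) / (1 - F)
H - F = 0.87
1 - F = 0.93
K = 6 * 0.87 / 0.93
= 5.61


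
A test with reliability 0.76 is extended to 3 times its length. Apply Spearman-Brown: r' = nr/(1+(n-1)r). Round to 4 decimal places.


r_new = n*r / (1 + (n-1)*r)
Numerator = 3 * 0.76 = 2.28
Denominator = 1 + 2 * 0.76 = 2.52
r_new = 2.28 / 2.52
= 0.9048


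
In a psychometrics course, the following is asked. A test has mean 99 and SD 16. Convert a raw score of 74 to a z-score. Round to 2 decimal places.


z = (X - mu) / sigma
= (74 - 99) / 16
= -25 / 16
= -1.56


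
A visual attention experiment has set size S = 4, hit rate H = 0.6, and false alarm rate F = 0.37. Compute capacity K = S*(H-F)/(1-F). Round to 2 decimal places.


K = S * (H - F) / (1 - F)
H - F = 0.23
1 - F = 0.63
K = 4 * 0.23 / 0.63
= 1.46


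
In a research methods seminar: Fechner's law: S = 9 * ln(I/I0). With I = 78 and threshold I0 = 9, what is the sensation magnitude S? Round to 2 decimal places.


S = 9 * ln(78/9)
I/I0 = 8.666667
ln(8.666667) = 2.1595
S = 9 * 2.1595
= 19.44


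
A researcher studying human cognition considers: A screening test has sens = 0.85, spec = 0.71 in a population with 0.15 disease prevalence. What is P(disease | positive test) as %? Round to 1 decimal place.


PPV = (sens * prev) / (sens * prev + (1-spec) * (1-prev))
Numerator = 0.85 * 0.15 = 0.1275
P(positive and no disease) = (1 - spec) * (1 - prev) = (1 - 0.71) * (1 - 0.15) = 0.2465
Denominator = 0.1275 + 0.2465 = 0.374
PPV = 0.1275 / 0.374 = 0.340909
As percentage = 34.1


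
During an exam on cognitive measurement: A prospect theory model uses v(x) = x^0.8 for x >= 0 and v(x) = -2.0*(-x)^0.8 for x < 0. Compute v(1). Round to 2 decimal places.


Since x = 1 >= 0, use v(x) = x^0.8
1^0.8 = 1.0
v(1) = 1.00


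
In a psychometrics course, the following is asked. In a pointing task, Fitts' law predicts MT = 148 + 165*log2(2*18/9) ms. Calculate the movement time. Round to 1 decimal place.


MT = 148 + 165 * log2(2*18/9)
2D/W = 4.0
log2(4.0) = 2.0
MT = 148 + 165 * 2.0
= 478.0 ms


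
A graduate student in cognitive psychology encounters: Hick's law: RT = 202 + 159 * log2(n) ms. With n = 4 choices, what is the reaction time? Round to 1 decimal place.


RT = 202 + 159 * log2(4)
log2(4) = 2.0
RT = 202 + 159 * 2.0
= 202 + 318.0
= 520.0 ms


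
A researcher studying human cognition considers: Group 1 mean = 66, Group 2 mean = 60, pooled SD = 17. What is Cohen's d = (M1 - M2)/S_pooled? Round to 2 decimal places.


Cohen's d = (M1 - M2) / S_pooled
= (66 - 60) / 17
= 6 / 17
= 0.35


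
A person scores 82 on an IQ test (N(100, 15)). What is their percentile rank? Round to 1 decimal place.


z = (IQ - mean) / SD
z = (82 - 100) / 15 = -1.2
Percentile = Phi(-1.2) * 100
Phi(-1.2) = 0.11507
= 11.5


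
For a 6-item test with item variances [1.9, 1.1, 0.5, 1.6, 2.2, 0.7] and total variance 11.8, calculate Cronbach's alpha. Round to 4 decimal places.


alpha = (k/(k-1)) * (1 - sum(s_i^2)/s_total^2)
sum(item variances) = 8.0
k/(k-1) = 6/5 = 1.2
1 - 8.0/11.8 = 1 - 0.677966 = 0.322034
alpha = 1.2 * 0.322034
= 0.3864


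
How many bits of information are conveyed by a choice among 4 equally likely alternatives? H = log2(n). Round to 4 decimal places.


H = log2(n)
H = log2(4)
= 2.0000


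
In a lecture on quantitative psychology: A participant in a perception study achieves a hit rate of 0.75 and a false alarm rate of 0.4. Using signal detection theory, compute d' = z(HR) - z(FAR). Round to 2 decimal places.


d' = z(HR) - z(FAR)
z(0.75) = 0.6745
z(0.4) = -0.2533
d' = 0.6745 - -0.2533
= 0.93


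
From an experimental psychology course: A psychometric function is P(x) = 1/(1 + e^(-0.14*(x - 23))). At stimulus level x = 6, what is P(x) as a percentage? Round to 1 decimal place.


P(x) = 1/(1 + e^(-0.14*(6 - 23)))
Exponent = -0.14 * -17 = 2.38
e^(2.38) = 10.804903
P = 1/(1 + 10.804903) = 0.084711
Percentage = 8.5


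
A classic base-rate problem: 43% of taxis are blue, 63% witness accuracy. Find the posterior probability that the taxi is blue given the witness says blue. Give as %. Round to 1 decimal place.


P(blue | says blue) = P(says blue | blue)*P(blue) / [P(says blue | blue)*P(blue) + P(says blue | not blue)*P(not blue)]
Numerator = 0.63 * 0.43 = 0.2709
False identification = 0.37 * 0.57 = 0.2109
P = 0.2709 / (0.2709 + 0.2109)
= 0.2709 / 0.4818
As percentage = 56.2


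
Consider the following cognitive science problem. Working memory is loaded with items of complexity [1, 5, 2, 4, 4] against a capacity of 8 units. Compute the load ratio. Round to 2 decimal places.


Total complexity = 1 + 5 + 2 + 4 + 4 = 16
Load = total / capacity = 16 / 8
= 2.00


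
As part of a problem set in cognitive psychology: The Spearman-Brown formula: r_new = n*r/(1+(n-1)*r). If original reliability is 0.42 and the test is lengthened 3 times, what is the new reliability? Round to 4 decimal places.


r_new = n*r / (1 + (n-1)*r)
Numerator = 3 * 0.42 = 1.26
Denominator = 1 + 2 * 0.42 = 1.84
r_new = 1.26 / 1.84
= 0.6848


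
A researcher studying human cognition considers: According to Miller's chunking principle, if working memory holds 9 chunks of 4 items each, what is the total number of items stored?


Total items = chunks * items_per_chunk
= 9 * 4
= 36


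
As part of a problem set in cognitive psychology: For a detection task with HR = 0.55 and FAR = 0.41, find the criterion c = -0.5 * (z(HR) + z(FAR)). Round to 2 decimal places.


c = -0.5 * (z(HR) + z(FAR))
z(0.55) = 0.1257
z(0.41) = -0.2275
c = -0.5 * (0.1257 + -0.2275)
= -0.5 * -0.1018
= 0.05


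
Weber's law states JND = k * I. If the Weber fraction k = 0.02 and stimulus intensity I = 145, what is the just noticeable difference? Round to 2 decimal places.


JND = k * I
JND = 0.02 * 145
= 2.90


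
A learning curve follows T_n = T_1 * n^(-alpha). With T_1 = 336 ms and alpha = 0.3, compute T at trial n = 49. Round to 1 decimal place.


T_n = 336 * 49^(-0.3)
49^(-0.3) = 0.311129
T_n = 336 * 0.311129
= 104.5 ms


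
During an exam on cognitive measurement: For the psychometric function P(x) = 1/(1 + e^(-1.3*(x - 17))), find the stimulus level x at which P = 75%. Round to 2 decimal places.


At P = 0.75: 0.75 = 1/(1 + e^(-k*(x-x0)))
Solving: e^(-k*(x-x0)) = 1/3
x = x0 + ln(3)/k
ln(3) = 1.0986
x = 17 + 1.0986/1.3
= 17 + 0.8451
= 17.85


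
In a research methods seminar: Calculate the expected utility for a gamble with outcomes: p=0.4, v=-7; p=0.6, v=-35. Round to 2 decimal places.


EU = sum(p_i * v_i)
0.4 * -7 = -2.8
0.6 * -35 = -21.0
EU = -2.8 + -21.0
= -23.80


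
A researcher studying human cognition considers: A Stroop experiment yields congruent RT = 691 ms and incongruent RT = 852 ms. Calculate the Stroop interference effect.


Stroop effect = RT(incongruent) - RT(congruent)
= 852 - 691
= 161 ms


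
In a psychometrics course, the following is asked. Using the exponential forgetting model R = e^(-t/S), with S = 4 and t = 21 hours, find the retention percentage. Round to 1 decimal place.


R = e^(-t/S)
-t/S = -21/4 = -5.25
R = e^(-5.25) = 0.005248
Percentage = 0.005248 * 100
= 0.5


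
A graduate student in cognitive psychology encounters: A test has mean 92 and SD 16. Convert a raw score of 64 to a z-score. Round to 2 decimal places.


z = (X - mu) / sigma
= (64 - 92) / 16
= -28 / 16
= -1.75


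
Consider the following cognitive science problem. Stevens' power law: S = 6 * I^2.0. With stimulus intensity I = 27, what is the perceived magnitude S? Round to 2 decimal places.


S = 6 * 27^2.0
27^2.0 = 729.0
S = 6 * 729.0
= 4374.00


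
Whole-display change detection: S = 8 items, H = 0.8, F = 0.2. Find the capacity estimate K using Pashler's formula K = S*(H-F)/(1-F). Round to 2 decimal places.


K = S * (H - F) / (1 - F)
H - F = 0.6
1 - F = 0.8
K = 8 * 0.6 / 0.8
= 6.00


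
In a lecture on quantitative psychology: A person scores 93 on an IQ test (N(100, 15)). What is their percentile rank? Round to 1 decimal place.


z = (IQ - mean) / SD
z = (93 - 100) / 15 = -0.4667
Percentile = Phi(-0.4667) * 100
Phi(-0.4667) = 0.320357
= 32.0


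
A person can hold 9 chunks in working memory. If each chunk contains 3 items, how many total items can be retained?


Total items = chunks * items_per_chunk
= 9 * 3
= 27


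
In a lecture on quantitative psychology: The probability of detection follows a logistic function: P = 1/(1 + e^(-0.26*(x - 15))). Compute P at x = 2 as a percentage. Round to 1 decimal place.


P(x) = 1/(1 + e^(-0.26*(2 - 15)))
Exponent = -0.26 * -13 = 3.38
e^(3.38) = 29.370771
P = 1/(1 + 29.370771) = 0.032926
Percentage = 3.3


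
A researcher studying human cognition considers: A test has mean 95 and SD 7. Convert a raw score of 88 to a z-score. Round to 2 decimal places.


z = (X - mu) / sigma
= (88 - 95) / 7
= -7 / 7
= -1.00


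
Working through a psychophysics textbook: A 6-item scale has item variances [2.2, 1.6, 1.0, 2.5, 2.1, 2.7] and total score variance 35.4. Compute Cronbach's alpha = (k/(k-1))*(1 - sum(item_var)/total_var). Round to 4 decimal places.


alpha = (k/(k-1)) * (1 - sum(s_i^2)/s_total^2)
sum(item variances) = 12.1
k/(k-1) = 6/5 = 1.2
1 - 12.1/35.4 = 1 - 0.341808 = 0.658192
alpha = 1.2 * 0.658192
= 0.7898


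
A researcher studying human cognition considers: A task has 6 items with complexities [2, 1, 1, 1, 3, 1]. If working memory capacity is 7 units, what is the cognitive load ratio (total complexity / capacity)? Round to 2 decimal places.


Total complexity = 2 + 1 + 1 + 1 + 3 + 1 = 9
Load = total / capacity = 9 / 7
= 1.29


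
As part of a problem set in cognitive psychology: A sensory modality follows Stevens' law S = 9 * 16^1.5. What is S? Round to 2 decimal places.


S = 9 * 16^1.5
16^1.5 = 64.0
S = 9 * 64.0
= 576.00


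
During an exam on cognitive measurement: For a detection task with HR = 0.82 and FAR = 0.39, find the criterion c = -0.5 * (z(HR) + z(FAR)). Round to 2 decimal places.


c = -0.5 * (z(HR) + z(FAR))
z(0.82) = 0.9154
z(0.39) = -0.2793
c = -0.5 * (0.9154 + -0.2793)
= -0.5 * 0.6361
= -0.32


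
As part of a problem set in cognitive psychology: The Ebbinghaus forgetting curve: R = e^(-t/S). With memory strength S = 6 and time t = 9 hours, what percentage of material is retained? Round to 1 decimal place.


R = e^(-t/S)
-t/S = -9/6 = -1.5
R = e^(-1.5) = 0.22313
Percentage = 0.22313 * 100
= 22.3


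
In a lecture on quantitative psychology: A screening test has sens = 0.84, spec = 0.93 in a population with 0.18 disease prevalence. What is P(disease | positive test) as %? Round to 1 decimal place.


PPV = (sens * prev) / (sens * prev + (1-spec) * (1-prev))
Numerator = 0.84 * 0.18 = 0.1512
P(positive and no disease) = (1 - spec) * (1 - prev) = (1 - 0.93) * (1 - 0.18) = 0.0574
Denominator = 0.1512 + 0.0574 = 0.2086
PPV = 0.1512 / 0.2086 = 0.724832
As percentage = 72.5


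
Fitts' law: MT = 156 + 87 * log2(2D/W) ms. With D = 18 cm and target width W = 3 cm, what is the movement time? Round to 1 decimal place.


MT = 156 + 87 * log2(2*18/3)
2D/W = 12.0
log2(12.0) = 3.585
MT = 156 + 87 * 3.585
= 467.9 ms


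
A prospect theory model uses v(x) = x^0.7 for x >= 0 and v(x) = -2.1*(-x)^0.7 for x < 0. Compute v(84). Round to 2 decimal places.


Since x = 84 >= 0, use v(x) = x^0.7
84^0.7 = 22.2329
v(84) = 22.23


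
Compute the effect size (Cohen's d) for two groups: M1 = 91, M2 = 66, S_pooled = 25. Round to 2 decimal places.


Cohen's d = (M1 - M2) / S_pooled
= (91 - 66) / 25
= 25 / 25
= 1.00


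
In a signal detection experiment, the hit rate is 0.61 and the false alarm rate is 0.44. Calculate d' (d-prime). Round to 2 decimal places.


d' = z(HR) - z(FAR)
z(0.61) = 0.2793
z(0.44) = -0.151
d' = 0.2793 - -0.151
= 0.43


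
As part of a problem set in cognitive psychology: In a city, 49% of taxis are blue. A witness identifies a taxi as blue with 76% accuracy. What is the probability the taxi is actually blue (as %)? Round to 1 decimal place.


P(blue | says blue) = P(says blue | blue)*P(blue) / [P(says blue | blue)*P(blue) + P(says blue | not blue)*P(not blue)]
Numerator = 0.76 * 0.49 = 0.3724
False identification = 0.24 * 0.51 = 0.1224
P = 0.3724 / (0.3724 + 0.1224)
= 0.3724 / 0.4948
As percentage = 75.3


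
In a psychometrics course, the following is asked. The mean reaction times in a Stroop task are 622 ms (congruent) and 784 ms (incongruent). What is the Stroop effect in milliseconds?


Stroop effect = RT(incongruent) - RT(congruent)
= 784 - 622
= 162 ms


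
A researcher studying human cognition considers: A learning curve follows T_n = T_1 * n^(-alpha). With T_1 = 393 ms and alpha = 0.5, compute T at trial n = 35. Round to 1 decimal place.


T_n = 393 * 35^(-0.5)
35^(-0.5) = 0.169031
T_n = 393 * 0.169031
= 66.4 ms


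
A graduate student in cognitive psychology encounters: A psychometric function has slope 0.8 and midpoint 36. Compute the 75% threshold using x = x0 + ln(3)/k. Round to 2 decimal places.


At P = 0.75: 0.75 = 1/(1 + e^(-k*(x-x0)))
Solving: e^(-k*(x-x0)) = 1/3
x = x0 + ln(3)/k
ln(3) = 1.0986
x = 36 + 1.0986/0.8
= 36 + 1.3732
= 37.37


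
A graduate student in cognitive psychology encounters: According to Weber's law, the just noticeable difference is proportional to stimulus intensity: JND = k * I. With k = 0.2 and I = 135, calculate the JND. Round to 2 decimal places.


JND = k * I
JND = 0.2 * 135
= 27.00


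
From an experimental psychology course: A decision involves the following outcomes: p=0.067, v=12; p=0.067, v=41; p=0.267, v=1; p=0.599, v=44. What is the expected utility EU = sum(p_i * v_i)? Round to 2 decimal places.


EU = sum(p_i * v_i)
0.067 * 12 = 0.804
0.067 * 41 = 2.747
0.267 * 1 = 0.267
0.599 * 44 = 26.356
EU = 0.804 + 2.747 + 0.267 + 26.356
= 30.17


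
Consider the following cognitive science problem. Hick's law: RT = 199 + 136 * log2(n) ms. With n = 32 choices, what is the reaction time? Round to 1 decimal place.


RT = 199 + 136 * log2(32)
log2(32) = 5.0
RT = 199 + 136 * 5.0
= 199 + 680.0
= 879.0 ms


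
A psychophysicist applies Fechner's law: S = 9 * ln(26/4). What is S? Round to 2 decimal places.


S = 9 * ln(26/4)
I/I0 = 6.5
ln(6.5) = 1.8718
S = 9 * 1.8718
= 16.85


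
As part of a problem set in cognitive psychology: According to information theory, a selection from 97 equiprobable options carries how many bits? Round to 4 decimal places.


H = log2(n)
H = log2(97)
= 6.5999


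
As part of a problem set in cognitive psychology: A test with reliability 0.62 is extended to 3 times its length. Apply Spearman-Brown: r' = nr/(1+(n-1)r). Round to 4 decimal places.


r_new = n*r / (1 + (n-1)*r)
Numerator = 3 * 0.62 = 1.86
Denominator = 1 + 2 * 0.62 = 2.24
r_new = 1.86 / 2.24
= 0.8304


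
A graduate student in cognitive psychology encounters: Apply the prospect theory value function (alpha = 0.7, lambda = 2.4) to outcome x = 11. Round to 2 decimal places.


Since x = 11 >= 0, use v(x) = x^0.7
11^0.7 = 5.3577
v(11) = 5.36


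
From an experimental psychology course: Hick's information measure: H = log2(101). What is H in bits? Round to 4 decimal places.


H = log2(n)
H = log2(101)
= 6.6582


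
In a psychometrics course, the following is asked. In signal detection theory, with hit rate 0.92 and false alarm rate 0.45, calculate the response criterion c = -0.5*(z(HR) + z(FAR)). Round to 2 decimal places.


c = -0.5 * (z(HR) + z(FAR))
z(0.92) = 1.4051
z(0.45) = -0.1257
c = -0.5 * (1.4051 + -0.1257)
= -0.5 * 1.2794
= -0.64


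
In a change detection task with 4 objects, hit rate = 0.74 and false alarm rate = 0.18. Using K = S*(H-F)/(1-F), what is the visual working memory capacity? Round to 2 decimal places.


K = S * (H - F) / (1 - F)
H - F = 0.56
1 - F = 0.82
K = 4 * 0.56 / 0.82
= 2.73


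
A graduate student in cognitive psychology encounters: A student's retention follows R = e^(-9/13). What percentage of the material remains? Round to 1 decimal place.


R = e^(-t/S)
-t/S = -9/13 = -0.692308
R = e^(-0.692308) = 0.50042
Percentage = 0.50042 * 100
= 50.0


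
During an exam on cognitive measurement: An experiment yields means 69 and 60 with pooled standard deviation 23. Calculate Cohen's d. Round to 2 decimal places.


Cohen's d = (M1 - M2) / S_pooled
= (69 - 60) / 23
= 9 / 23
= 0.39


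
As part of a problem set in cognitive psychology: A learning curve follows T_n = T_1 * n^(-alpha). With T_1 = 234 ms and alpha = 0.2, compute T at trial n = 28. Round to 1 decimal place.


T_n = 234 * 28^(-0.2)
28^(-0.2) = 0.513533
T_n = 234 * 0.513533
= 120.2 ms


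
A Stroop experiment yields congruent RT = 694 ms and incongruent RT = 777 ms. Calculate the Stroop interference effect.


Stroop effect = RT(incongruent) - RT(congruent)
= 777 - 694
= 83 ms


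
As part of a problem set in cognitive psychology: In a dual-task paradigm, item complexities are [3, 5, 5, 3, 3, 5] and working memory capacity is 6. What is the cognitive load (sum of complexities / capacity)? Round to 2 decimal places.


Total complexity = 3 + 5 + 5 + 3 + 3 + 5 = 24
Load = total / capacity = 24 / 6
= 4.00


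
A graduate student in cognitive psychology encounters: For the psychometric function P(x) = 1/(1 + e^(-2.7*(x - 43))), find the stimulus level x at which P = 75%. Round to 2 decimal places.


At P = 0.75: 0.75 = 1/(1 + e^(-k*(x-x0)))
Solving: e^(-k*(x-x0)) = 1/3
x = x0 + ln(3)/k
ln(3) = 1.0986
x = 43 + 1.0986/2.7
= 43 + 0.4069
= 43.41


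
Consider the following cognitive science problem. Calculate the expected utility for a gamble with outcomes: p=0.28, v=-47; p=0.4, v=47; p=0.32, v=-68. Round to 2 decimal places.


EU = sum(p_i * v_i)
0.28 * -47 = -13.16
0.4 * 47 = 18.8
0.32 * -68 = -21.76
EU = -13.16 + 18.8 + -21.76
= -16.12


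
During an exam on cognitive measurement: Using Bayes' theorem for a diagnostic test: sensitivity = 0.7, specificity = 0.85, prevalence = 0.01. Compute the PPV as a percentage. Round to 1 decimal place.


PPV = (sens * prev) / (sens * prev + (1-spec) * (1-prev))
Numerator = 0.7 * 0.01 = 0.007
P(positive and no disease) = (1 - spec) * (1 - prev) = (1 - 0.85) * (1 - 0.01) = 0.1485
Denominator = 0.007 + 0.1485 = 0.1555
PPV = 0.007 / 0.1555 = 0.045016
As percentage = 4.5


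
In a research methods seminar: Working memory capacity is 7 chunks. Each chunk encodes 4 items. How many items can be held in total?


Total items = chunks * items_per_chunk
= 7 * 4
= 28


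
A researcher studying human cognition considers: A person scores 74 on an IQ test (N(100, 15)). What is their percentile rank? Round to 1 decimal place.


z = (IQ - mean) / SD
z = (74 - 100) / 15 = -1.7333
Percentile = Phi(-1.7333) * 100
Phi(-1.7333) = 0.041521
= 4.2


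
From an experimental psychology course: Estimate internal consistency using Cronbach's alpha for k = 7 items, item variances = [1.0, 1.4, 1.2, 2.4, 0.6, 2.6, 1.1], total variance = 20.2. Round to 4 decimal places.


alpha = (k/(k-1)) * (1 - sum(s_i^2)/s_total^2)
sum(item variances) = 10.3
k/(k-1) = 7/6 = 1.166667
1 - 10.3/20.2 = 1 - 0.509901 = 0.490099
alpha = 1.166667 * 0.490099
= 0.5718


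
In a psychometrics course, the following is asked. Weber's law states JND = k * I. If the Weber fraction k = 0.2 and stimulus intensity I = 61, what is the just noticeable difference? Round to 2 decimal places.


JND = k * I
JND = 0.2 * 61
= 12.20


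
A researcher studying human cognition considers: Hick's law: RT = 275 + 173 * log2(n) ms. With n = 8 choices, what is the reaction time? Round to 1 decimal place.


RT = 275 + 173 * log2(8)
log2(8) = 3.0
RT = 275 + 173 * 3.0
= 275 + 519.0
= 794.0 ms


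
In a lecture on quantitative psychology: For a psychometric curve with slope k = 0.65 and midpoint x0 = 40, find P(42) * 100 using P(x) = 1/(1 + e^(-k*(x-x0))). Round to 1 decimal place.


P(x) = 1/(1 + e^(-0.65*(42 - 40)))
Exponent = -0.65 * 2 = -1.3
e^(-1.3) = 0.272532
P = 1/(1 + 0.272532) = 0.785835
Percentage = 78.6


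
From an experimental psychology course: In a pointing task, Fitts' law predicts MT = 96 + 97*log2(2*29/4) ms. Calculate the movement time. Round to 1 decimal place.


MT = 96 + 97 * log2(2*29/4)
2D/W = 14.5
log2(14.5) = 3.858
MT = 96 + 97 * 3.858
= 470.2 ms


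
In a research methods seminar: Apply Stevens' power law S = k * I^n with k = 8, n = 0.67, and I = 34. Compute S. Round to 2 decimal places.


S = 8 * 34^0.67
34^0.67 = 10.6192
S = 8 * 10.6192
= 84.95


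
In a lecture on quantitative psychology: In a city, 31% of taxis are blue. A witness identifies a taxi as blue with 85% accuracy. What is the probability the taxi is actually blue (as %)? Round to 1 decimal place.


P(blue | says blue) = P(says blue | blue)*P(blue) / [P(says blue | blue)*P(blue) + P(says blue | not blue)*P(not blue)]
Numerator = 0.85 * 0.31 = 0.2635
False identification = 0.15 * 0.69 = 0.1035
P = 0.2635 / (0.2635 + 0.1035)
= 0.2635 / 0.367
As percentage = 71.8


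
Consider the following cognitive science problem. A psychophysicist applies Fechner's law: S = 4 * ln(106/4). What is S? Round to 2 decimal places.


S = 4 * ln(106/4)
I/I0 = 26.5
ln(26.5) = 3.2771
S = 4 * 3.2771
= 13.11


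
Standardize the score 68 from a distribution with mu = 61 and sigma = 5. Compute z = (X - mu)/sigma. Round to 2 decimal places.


z = (X - mu) / sigma
= (68 - 61) / 5
= 7 / 5
= 1.40


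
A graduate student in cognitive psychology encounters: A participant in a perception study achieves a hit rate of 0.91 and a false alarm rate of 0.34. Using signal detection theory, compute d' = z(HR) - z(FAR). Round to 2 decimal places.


d' = z(HR) - z(FAR)
z(0.91) = 1.3408
z(0.34) = -0.4125
d' = 1.3408 - -0.4125
= 1.75


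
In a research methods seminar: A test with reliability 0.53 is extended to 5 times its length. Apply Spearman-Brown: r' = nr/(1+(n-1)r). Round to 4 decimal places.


r_new = n*r / (1 + (n-1)*r)
Numerator = 5 * 0.53 = 2.65
Denominator = 1 + 4 * 0.53 = 3.12
r_new = 2.65 / 3.12
= 0.8494


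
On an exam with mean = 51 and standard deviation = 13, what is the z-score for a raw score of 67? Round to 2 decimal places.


z = (X - mu) / sigma
= (67 - 51) / 13
= 16 / 13
= 1.23


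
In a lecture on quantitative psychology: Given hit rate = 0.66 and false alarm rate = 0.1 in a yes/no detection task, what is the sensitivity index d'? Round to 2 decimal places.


d' = z(HR) - z(FAR)
z(0.66) = 0.4125
z(0.1) = -1.2816
d' = 0.4125 - -1.2816
= 1.69


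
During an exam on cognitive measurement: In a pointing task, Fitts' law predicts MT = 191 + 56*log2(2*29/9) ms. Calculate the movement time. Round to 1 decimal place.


MT = 191 + 56 * log2(2*29/9)
2D/W = 6.444444
log2(6.444444) = 2.6881
MT = 191 + 56 * 2.6881
= 341.5 ms


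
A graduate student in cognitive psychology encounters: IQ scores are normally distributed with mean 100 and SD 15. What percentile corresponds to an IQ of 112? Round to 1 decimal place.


z = (IQ - mean) / SD
z = (112 - 100) / 15 = 0.8
Percentile = Phi(0.8) * 100
Phi(0.8) = 0.788145
= 78.8


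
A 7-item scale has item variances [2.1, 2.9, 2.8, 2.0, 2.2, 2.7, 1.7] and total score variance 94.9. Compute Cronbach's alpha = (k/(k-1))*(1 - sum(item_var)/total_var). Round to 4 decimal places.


alpha = (k/(k-1)) * (1 - sum(s_i^2)/s_total^2)
sum(item variances) = 16.4
k/(k-1) = 7/6 = 1.166667
1 - 16.4/94.9 = 1 - 0.172813 = 0.827187
alpha = 1.166667 * 0.827187
= 0.9651


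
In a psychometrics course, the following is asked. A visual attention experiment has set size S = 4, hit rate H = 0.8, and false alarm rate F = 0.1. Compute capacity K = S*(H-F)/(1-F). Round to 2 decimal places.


K = S * (H - F) / (1 - F)
H - F = 0.7
1 - F = 0.9
K = 4 * 0.7 / 0.9
= 3.11


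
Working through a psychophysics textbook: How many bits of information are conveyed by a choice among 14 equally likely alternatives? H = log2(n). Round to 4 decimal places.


H = log2(n)
H = log2(14)
= 3.8074


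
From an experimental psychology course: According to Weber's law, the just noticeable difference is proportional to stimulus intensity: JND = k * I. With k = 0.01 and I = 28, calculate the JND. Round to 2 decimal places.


JND = k * I
JND = 0.01 * 28
= 0.28


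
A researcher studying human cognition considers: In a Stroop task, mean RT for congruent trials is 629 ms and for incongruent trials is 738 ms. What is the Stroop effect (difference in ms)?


Stroop effect = RT(incongruent) - RT(congruent)
= 738 - 629
= 109 ms


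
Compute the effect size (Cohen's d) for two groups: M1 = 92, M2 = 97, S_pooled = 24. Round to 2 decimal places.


Cohen's d = (M1 - M2) / S_pooled
= (92 - 97) / 24
= -5 / 24
= -0.21


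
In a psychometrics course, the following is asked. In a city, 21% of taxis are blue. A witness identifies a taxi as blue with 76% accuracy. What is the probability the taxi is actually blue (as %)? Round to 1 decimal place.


P(blue | says blue) = P(says blue | blue)*P(blue) / [P(says blue | blue)*P(blue) + P(says blue | not blue)*P(not blue)]
Numerator = 0.76 * 0.21 = 0.1596
False identification = 0.24 * 0.79 = 0.1896
P = 0.1596 / (0.1596 + 0.1896)
= 0.1596 / 0.3492
As percentage = 45.7


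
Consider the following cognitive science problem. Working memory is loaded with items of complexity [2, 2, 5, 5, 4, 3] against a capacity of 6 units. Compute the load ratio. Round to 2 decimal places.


Total complexity = 2 + 2 + 5 + 5 + 4 + 3 = 21
Load = total / capacity = 21 / 6
= 3.50


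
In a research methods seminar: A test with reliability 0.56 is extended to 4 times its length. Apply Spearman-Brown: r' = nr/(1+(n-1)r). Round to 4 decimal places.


r_new = n*r / (1 + (n-1)*r)
Numerator = 4 * 0.56 = 2.24
Denominator = 1 + 3 * 0.56 = 2.68
r_new = 2.24 / 2.68
= 0.8358


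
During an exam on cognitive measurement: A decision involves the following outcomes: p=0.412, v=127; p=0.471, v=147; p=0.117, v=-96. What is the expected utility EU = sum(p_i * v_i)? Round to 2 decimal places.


EU = sum(p_i * v_i)
0.412 * 127 = 52.324
0.471 * 147 = 69.237
0.117 * -96 = -11.232
EU = 52.324 + 69.237 + -11.232
= 110.33


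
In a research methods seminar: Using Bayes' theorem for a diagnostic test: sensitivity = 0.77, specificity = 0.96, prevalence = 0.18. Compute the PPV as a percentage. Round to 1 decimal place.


PPV = (sens * prev) / (sens * prev + (1-spec) * (1-prev))
Numerator = 0.77 * 0.18 = 0.1386
P(positive and no disease) = (1 - spec) * (1 - prev) = (1 - 0.96) * (1 - 0.18) = 0.0328
Denominator = 0.1386 + 0.0328 = 0.1714
PPV = 0.1386 / 0.1714 = 0.808635
As percentage = 80.9


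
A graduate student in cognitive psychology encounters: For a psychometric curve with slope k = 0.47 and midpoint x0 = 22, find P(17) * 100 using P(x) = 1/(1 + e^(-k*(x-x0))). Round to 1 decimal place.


P(x) = 1/(1 + e^(-0.47*(17 - 22)))
Exponent = -0.47 * -5 = 2.35
e^(2.35) = 10.48557
P = 1/(1 + 10.48557) = 0.087066
Percentage = 8.7


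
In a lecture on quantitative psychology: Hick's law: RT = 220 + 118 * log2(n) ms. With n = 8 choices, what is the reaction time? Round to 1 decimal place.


RT = 220 + 118 * log2(8)
log2(8) = 3.0
RT = 220 + 118 * 3.0
= 220 + 354.0
= 574.0 ms


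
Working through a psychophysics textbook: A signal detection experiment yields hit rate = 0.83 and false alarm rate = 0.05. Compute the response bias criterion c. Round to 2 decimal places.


c = -0.5 * (z(HR) + z(FAR))
z(0.83) = 0.9542
z(0.05) = -1.6449
c = -0.5 * (0.9542 + -1.6449)
= -0.5 * -0.6907
= 0.35


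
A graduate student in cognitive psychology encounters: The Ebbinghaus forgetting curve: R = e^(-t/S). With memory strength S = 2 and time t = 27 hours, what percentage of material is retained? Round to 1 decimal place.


R = e^(-t/S)
-t/S = -27/2 = -13.5
R = e^(-13.5) = 1e-06
Percentage = 1e-06 * 100
= 0.0


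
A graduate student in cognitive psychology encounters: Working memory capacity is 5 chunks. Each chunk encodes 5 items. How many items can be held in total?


Total items = chunks * items_per_chunk
= 5 * 5
= 25


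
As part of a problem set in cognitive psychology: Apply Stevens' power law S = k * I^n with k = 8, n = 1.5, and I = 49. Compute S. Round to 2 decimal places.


S = 8 * 49^1.5
49^1.5 = 343.0
S = 8 * 343.0
= 2744.00


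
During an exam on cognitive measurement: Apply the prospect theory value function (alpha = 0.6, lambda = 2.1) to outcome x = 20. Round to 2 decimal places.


Since x = 20 >= 0, use v(x) = x^0.6
20^0.6 = 6.0342
v(20) = 6.03


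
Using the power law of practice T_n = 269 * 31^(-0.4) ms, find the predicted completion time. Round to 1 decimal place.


T_n = 269 * 31^(-0.4)
31^(-0.4) = 0.253195
T_n = 269 * 0.253195
= 68.1 ms


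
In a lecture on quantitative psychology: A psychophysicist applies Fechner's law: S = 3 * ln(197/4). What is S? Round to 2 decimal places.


S = 3 * ln(197/4)
I/I0 = 49.25
ln(49.25) = 3.8969
S = 3 * 3.8969
= 11.69


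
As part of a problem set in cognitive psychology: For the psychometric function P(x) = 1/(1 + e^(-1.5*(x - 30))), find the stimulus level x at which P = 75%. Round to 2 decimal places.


At P = 0.75: 0.75 = 1/(1 + e^(-k*(x-x0)))
Solving: e^(-k*(x-x0)) = 1/3
x = x0 + ln(3)/k
ln(3) = 1.0986
x = 30 + 1.0986/1.5
= 30 + 0.7324
= 30.73


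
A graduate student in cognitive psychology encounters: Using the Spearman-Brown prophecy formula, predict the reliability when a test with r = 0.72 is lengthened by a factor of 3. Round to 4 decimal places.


r_new = n*r / (1 + (n-1)*r)
Numerator = 3 * 0.72 = 2.16
Denominator = 1 + 2 * 0.72 = 2.44
r_new = 2.16 / 2.44
= 0.8852


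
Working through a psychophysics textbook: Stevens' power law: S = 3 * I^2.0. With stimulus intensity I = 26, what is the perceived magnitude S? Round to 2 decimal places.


S = 3 * 26^2.0
26^2.0 = 676.0
S = 3 * 676.0
= 2028.00


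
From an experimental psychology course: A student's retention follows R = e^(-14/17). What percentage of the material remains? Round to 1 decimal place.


R = e^(-t/S)
-t/S = -14/17 = -0.823529
R = e^(-0.823529) = 0.43888
Percentage = 0.43888 * 100
= 43.9


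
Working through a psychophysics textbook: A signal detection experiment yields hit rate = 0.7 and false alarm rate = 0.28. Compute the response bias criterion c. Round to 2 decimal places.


c = -0.5 * (z(HR) + z(FAR))
z(0.7) = 0.5244
z(0.28) = -0.5828
c = -0.5 * (0.5244 + -0.5828)
= -0.5 * -0.0584
= 0.03


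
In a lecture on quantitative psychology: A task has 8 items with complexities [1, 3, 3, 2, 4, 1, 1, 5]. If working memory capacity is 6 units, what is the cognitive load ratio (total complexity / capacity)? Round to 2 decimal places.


Total complexity = 1 + 3 + 3 + 2 + 4 + 1 + 1 + 5 = 20
Load = total / capacity = 20 / 6
= 3.33


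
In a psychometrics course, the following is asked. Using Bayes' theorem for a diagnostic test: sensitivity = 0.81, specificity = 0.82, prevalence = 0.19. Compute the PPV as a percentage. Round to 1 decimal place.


PPV = (sens * prev) / (sens * prev + (1-spec) * (1-prev))
Numerator = 0.81 * 0.19 = 0.1539
P(positive and no disease) = (1 - spec) * (1 - prev) = (1 - 0.82) * (1 - 0.19) = 0.1458
Denominator = 0.1539 + 0.1458 = 0.2997
PPV = 0.1539 / 0.2997 = 0.513514
As percentage = 51.4


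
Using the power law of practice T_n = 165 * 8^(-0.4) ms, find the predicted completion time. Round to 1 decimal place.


T_n = 165 * 8^(-0.4)
8^(-0.4) = 0.435275
T_n = 165 * 0.435275
= 71.8 ms


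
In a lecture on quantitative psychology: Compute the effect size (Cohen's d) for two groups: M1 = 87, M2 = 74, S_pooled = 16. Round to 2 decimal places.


Cohen's d = (M1 - M2) / S_pooled
= (87 - 74) / 16
= 13 / 16
= 0.81


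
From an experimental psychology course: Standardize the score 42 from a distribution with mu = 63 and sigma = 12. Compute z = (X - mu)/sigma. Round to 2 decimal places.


z = (X - mu) / sigma
= (42 - 63) / 12
= -21 / 12
= -1.75


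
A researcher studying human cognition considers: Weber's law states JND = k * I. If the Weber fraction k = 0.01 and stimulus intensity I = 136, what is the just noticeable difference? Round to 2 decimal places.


JND = k * I
JND = 0.01 * 136
= 1.36


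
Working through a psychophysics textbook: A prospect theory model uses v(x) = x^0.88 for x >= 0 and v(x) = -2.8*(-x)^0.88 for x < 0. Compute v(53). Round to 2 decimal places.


Since x = 53 >= 0, use v(x) = x^0.88
53^0.88 = 32.9126
v(53) = 32.91


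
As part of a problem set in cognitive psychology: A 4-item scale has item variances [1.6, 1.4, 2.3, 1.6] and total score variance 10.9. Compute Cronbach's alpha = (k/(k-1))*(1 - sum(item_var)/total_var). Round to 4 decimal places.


alpha = (k/(k-1)) * (1 - sum(s_i^2)/s_total^2)
sum(item variances) = 6.9
k/(k-1) = 4/3 = 1.333333
1 - 6.9/10.9 = 1 - 0.633028 = 0.366972
alpha = 1.333333 * 0.366972
= 0.4893


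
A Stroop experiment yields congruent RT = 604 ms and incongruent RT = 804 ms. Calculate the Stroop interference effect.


Stroop effect = RT(incongruent) - RT(congruent)
= 804 - 604
= 200 ms


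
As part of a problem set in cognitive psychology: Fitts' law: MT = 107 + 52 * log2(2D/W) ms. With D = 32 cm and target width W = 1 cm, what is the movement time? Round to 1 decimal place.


MT = 107 + 52 * log2(2*32/1)
2D/W = 64.0
log2(64.0) = 6.0
MT = 107 + 52 * 6.0
= 419.0 ms


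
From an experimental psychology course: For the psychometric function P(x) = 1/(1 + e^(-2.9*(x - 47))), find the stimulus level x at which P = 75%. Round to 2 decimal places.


At P = 0.75: 0.75 = 1/(1 + e^(-k*(x-x0)))
Solving: e^(-k*(x-x0)) = 1/3
x = x0 + ln(3)/k
ln(3) = 1.0986
x = 47 + 1.0986/2.9
= 47 + 0.3788
= 47.38


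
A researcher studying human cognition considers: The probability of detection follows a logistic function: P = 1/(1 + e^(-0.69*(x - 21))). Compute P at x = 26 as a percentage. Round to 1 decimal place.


P(x) = 1/(1 + e^(-0.69*(26 - 21)))
Exponent = -0.69 * 5 = -3.45
e^(-3.45) = 0.031746
P = 1/(1 + 0.031746) = 0.969231
Percentage = 96.9


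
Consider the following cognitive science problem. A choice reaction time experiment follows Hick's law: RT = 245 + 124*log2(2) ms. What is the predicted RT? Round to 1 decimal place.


RT = 245 + 124 * log2(2)
log2(2) = 1.0
RT = 245 + 124 * 1.0
= 245 + 124.0
= 369.0 ms


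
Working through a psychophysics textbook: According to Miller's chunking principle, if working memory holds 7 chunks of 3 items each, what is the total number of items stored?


Total items = chunks * items_per_chunk
= 7 * 3
= 21


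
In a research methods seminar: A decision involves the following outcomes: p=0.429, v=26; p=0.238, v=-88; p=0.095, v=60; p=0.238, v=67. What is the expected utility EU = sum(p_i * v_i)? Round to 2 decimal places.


EU = sum(p_i * v_i)
0.429 * 26 = 11.154
0.238 * -88 = -20.944
0.095 * 60 = 5.7
0.238 * 67 = 15.946
EU = 11.154 + -20.944 + 5.7 + 15.946
= 11.86


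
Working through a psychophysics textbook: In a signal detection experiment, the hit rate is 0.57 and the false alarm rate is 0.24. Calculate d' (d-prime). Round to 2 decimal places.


d' = z(HR) - z(FAR)
z(0.57) = 0.1764
z(0.24) = -0.7063
d' = 0.1764 - -0.7063
= 0.88


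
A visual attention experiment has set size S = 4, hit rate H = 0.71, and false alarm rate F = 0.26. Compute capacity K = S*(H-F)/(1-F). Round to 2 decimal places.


K = S * (H - F) / (1 - F)
H - F = 0.45
1 - F = 0.74
K = 4 * 0.45 / 0.74
= 2.43


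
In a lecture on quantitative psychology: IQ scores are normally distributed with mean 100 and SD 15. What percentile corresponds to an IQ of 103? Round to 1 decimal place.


z = (IQ - mean) / SD
z = (103 - 100) / 15 = 0.2
Percentile = Phi(0.2) * 100
Phi(0.2) = 0.57926
= 57.9


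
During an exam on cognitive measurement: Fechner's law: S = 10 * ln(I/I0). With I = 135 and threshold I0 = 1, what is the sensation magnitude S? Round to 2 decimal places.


S = 10 * ln(135/1)
I/I0 = 135.0
ln(135.0) = 4.9053
S = 10 * 4.9053
= 49.05


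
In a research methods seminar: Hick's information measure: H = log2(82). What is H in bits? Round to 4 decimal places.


H = log2(n)
H = log2(82)
= 6.3576
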